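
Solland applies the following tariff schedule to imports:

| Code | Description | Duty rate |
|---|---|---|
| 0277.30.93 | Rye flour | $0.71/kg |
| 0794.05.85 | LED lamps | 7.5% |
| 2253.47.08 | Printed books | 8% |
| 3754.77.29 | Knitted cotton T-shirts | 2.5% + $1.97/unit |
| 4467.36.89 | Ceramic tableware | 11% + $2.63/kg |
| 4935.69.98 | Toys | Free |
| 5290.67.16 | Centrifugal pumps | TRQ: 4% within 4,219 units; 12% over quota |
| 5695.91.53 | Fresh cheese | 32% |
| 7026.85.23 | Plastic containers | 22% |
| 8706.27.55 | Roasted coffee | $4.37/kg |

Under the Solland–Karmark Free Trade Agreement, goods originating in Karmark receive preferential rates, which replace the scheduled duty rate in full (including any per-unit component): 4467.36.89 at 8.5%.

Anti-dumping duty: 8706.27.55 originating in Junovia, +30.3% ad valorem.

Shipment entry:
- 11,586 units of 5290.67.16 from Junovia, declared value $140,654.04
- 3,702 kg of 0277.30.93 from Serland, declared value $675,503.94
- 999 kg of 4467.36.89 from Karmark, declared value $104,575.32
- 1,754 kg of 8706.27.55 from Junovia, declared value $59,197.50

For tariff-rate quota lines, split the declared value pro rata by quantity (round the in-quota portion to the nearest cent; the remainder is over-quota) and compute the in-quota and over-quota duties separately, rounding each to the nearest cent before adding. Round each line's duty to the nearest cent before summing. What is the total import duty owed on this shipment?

$49,900.14

Line 1 (5290.67.16, Junovia, 11,586 units, $140,654.04):
Code 5290.67.16 is under a tariff-rate quota (threshold 4,219 units). In-quota: 4,219 units at 4%; over-quota: 7,367 units at 12%.
Pro-rata value split: in-quota = $140,654.04 × 4,219/11,586 = $51,218.66; over-quota = $140,654.04 − $51,218.66 = $89,435.38.
In-quota duty = $51,218.66 × 4% = $2,048.75. Over-quota duty = $89,435.38 × 12% = $10,732.25.
Line duty = $2,048.75 + $10,732.25 = $12,781.00.
Line 2 (0277.30.93, Serland, 3,702 kg, $675,503.94):
Base rate for 0277.30.93 is $0.71/kg.
Duty = 3,702 × $0.71 = $2,628.42.
Line 3 (4467.36.89, Karmark, 999 kg, $104,575.32):
Base rate for 4467.36.89 is 11% + $2.63/kg.
Origin Karmark qualifies under the Solland–Karmark agreement and 4467.36.89 is covered: preferential rate 8.5% applies instead.
Duty = $104,575.32 × 8.5% = $8,888.90.
Line 4 (8706.27.55, Junovia, 1,754 kg, $59,197.50):
Base rate for 8706.27.55 is $4.37/kg.
Additional duty on 8706.27.55 from Junovia: +30.3% ad valorem. Applied ad valorem rate = 30.3%.
Duty = $59,197.50 × 30.3% + 1,754 × $4.37 = $25,601.82.
Total = $12,781.00 + $2,628.42 + $8,888.90 + $25,601.82 = $49,900.14.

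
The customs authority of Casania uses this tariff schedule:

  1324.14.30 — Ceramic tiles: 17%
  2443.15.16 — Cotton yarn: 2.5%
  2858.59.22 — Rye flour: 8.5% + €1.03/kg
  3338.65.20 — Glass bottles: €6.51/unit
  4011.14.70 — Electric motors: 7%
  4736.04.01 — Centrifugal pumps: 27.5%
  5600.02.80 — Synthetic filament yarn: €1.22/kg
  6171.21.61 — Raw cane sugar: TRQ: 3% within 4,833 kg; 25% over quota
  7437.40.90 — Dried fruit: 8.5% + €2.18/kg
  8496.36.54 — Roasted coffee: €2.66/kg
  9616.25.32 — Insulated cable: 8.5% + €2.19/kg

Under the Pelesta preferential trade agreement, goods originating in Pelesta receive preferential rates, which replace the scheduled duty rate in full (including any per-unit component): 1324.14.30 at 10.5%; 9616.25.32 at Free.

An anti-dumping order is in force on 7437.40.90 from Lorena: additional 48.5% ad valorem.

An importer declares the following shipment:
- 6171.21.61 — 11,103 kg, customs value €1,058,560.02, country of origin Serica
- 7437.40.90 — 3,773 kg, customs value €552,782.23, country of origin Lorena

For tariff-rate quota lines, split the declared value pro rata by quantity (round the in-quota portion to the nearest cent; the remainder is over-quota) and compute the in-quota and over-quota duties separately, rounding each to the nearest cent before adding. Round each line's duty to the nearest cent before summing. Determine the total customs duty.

Line 1 (6171.21.61, Serica, 11,103 kg, €1,058,560.02):
Code 6171.21.61 is under a tariff-rate quota (threshold 4,833 kg). In-quota: 4,833 kg at 3%; over-quota: 6,270 kg at 25%.
Pro-rata value split: in-quota = €1,058,560.02 × 4,833/11,103 = €460,778.22; over-quota = €1,058,560.02 − €460,778.22 = €597,781.80.
In-quota duty = €460,778.22 × 3% = €13,823.35. Over-quota duty = €597,781.80 × 25% = €149,445.45.
Line duty = €13,823.35 + €149,445.45 = €163,268.80.
Line 2 (7437.40.90, Lorena, 3,773 kg, €552,782.23):
Base rate for 7437.40.90 is 8.5% + €2.18/kg.
Additional duty on 7437.40.90 from Lorena: +48.5%. Applied ad valorem rate: 8.5% + 48.5% = 57%.
Duty = €552,782.23 × 57% + 3,773 × €2.18 = €323,311.01.
Total = €163,268.80 + €323,311.01 = €486,579.81.

€486,579.81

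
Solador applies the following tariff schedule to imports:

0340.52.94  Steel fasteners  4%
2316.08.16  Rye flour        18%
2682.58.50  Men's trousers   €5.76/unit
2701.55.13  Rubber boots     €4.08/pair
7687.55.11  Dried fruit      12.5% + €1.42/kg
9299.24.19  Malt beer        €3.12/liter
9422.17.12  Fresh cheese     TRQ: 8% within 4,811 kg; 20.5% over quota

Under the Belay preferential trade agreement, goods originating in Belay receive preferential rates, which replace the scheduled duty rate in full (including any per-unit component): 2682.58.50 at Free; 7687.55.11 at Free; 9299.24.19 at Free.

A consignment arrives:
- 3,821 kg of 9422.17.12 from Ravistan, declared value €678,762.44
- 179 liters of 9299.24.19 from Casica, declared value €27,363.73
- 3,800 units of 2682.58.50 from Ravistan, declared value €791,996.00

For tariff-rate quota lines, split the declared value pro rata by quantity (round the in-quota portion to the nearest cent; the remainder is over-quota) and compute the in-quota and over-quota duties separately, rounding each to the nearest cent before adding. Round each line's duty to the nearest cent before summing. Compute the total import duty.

Line 1 (9422.17.12, Ravistan, 3,821 kg, €678,762.44):
Code 9422.17.12 is under a tariff-rate quota (threshold 4,811 kg). Quantity 3,821 kg is within the quota, so the in-quota rate 8% applies to the full value.
Duty = €678,762.44 × 8% = €54,301.00.
Line 2 (9299.24.19, Casica, 179 liters, €27,363.73):
Base rate for 9299.24.19 is €3.12/liter.
9299.24.19 has an FTA preferential rate, but origin Casica is not Belay; base rate stands.
Duty = 179 × €3.12 = €558.48.
Line 3 (2682.58.50, Ravistan, 3,800 units, €791,996.00):
Base rate for 2682.58.50 is €5.76/unit.
2682.58.50 has an FTA preferential rate, but origin Ravistan is not Belay; base rate stands.
Duty = 3,800 × €5.76 = €21,888.00.
Total = €54,301.00 + €558.48 + €21,888.00 = €76,747.48.

€76,747.48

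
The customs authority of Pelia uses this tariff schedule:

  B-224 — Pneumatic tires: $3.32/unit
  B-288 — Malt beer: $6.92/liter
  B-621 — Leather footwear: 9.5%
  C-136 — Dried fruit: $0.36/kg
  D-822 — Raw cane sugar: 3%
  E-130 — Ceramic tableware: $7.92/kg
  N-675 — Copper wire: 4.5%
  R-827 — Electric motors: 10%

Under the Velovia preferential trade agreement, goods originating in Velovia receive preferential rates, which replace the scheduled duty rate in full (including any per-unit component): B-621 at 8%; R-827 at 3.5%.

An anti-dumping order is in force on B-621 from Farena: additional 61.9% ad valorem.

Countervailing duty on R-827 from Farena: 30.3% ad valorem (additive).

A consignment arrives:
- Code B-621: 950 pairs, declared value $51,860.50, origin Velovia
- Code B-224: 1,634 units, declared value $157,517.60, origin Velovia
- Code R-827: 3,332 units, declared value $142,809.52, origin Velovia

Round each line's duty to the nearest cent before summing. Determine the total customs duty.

Line 1 (B-621, Velovia, 950 pairs, $51,860.50):
Base rate for B-621 is 9.5%.
Origin Velovia qualifies under the Pelia–Velovia agreement and B-621 is covered: preferential rate 8% applies instead.
The additional-duty order on B-621 targets Farena, not Velovia; it does not apply.
Duty = $51,860.50 × 8% = $4,148.84.
Line 2 (B-224, Velovia, 1,634 units, $157,517.60):
Base rate for B-224 is $3.32/unit.
Origin Velovia is the FTA partner but B-224 is not on the preference list; base rate stands.
Duty = 1,634 × $3.32 = $5,424.88.
Line 3 (R-827, Velovia, 3,332 units, $142,809.52):
Base rate for R-827 is 10%.
Origin Velovia qualifies under the Pelia–Velovia agreement and R-827 is covered: preferential rate 3.5% applies instead.
The additional-duty order on R-827 targets Farena, not Velovia; it does not apply.
Duty = $142,809.52 × 3.5% = $4,998.33.
Total = $4,148.84 + $5,424.88 + $4,998.33 = $14,572.05.

$14,572.05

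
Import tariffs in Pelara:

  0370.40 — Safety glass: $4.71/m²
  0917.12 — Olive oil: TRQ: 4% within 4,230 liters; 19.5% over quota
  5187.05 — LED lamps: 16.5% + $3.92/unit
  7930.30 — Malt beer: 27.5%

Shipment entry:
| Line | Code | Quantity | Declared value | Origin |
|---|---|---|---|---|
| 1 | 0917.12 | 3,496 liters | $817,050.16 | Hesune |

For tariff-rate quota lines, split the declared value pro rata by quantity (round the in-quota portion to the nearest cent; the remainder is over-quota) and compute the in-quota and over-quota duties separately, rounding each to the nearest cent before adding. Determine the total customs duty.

Line 1 (0917.12, Hesune, 3,496 liters, $817,050.16):
Code 0917.12 is under a tariff-rate quota (threshold 4,230 liters). Quantity 3,496 liters is within the quota, so the in-quota rate 4% applies to the full value.
Duty = $817,050.16 × 4% = $32,682.01.

$32,682.01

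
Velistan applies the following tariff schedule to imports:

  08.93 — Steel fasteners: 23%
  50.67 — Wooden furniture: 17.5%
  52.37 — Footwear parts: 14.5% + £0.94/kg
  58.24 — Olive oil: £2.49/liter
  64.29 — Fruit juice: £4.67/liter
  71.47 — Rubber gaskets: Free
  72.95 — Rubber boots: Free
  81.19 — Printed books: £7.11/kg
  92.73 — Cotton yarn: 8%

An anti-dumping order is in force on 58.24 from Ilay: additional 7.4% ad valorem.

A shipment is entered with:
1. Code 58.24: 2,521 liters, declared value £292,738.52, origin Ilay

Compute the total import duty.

£27,939.94

Line 1 (58.24, Ilay, 2,521 liters, £292,738.52):
Base rate for 58.24 is £2.49/liter.
Additional duty on 58.24 from Ilay: +7.4% ad valorem. Applied ad valorem rate = 7.4%.
Duty = £292,738.52 × 7.4% + 2,521 × £2.49 = £27,939.94.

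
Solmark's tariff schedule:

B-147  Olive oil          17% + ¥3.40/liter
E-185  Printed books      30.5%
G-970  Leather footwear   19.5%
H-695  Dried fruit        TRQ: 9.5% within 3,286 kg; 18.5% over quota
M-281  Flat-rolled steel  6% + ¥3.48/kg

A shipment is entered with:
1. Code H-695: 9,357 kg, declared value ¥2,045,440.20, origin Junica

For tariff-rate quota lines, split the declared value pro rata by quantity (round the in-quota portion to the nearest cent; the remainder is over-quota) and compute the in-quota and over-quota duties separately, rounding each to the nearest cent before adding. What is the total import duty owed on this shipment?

¥313,757.67

Line 1 (H-695, Junica, 9,357 kg, ¥2,045,440.20):
Code H-695 is under a tariff-rate quota (threshold 3,286 kg). In-quota: 3,286 kg at 9.5%; over-quota: 6,071 kg at 18.5%.
Pro-rata value split: in-quota = ¥2,045,440.20 × 3,286/9,357 = ¥718,319.60; over-quota = ¥2,045,440.20 − ¥718,319.60 = ¥1,327,120.60.
In-quota duty = ¥718,319.60 × 9.5% = ¥68,240.36. Over-quota duty = ¥1,327,120.60 × 18.5% = ¥245,517.31.
Line duty = ¥68,240.36 + ¥245,517.31 = ¥313,757.67.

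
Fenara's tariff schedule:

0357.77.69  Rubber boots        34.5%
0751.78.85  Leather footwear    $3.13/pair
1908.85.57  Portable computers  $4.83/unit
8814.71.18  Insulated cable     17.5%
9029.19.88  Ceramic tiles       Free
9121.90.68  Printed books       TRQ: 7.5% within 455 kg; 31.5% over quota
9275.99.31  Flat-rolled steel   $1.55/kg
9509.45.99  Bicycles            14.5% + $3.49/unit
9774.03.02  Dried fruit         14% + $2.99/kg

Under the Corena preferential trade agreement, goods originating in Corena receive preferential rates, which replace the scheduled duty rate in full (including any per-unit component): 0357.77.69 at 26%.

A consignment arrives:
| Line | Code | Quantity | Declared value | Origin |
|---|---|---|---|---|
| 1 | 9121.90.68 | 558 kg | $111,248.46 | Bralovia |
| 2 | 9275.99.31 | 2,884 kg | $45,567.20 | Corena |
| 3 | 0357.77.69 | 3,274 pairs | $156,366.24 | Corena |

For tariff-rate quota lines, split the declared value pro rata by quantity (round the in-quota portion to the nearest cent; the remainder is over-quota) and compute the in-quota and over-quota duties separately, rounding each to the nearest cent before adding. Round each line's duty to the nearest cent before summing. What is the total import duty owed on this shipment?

Line 1 (9121.90.68, Bralovia, 558 kg, $111,248.46):
Code 9121.90.68 is under a tariff-rate quota (threshold 455 kg). In-quota: 455 kg at 7.5%; over-quota: 103 kg at 31.5%.
Pro-rata value split: in-quota = $111,248.46 × 455/558 = $90,713.35; over-quota = $111,248.46 − $90,713.35 = $20,535.11.
In-quota duty = $90,713.35 × 7.5% = $6,803.50. Over-quota duty = $20,535.11 × 31.5% = $6,468.56.
Line duty = $6,803.50 + $6,468.56 = $13,272.06.
Line 2 (9275.99.31, Corena, 2,884 kg, $45,567.20):
Base rate for 9275.99.31 is $1.55/kg.
Origin Corena is the FTA partner but 9275.99.31 is not on the preference list; base rate stands.
Duty = 2,884 × $1.55 = $4,470.20.
Line 3 (0357.77.69, Corena, 3,274 pairs, $156,366.24):
Base rate for 0357.77.69 is 34.5%.
Origin Corena qualifies under the Fenara–Corena agreement and 0357.77.69 is covered: preferential rate 26% applies instead.
Duty = $156,366.24 × 26% = $40,655.22.
Total = $13,272.06 + $4,470.20 + $40,655.22 = $58,397.48.

$58,397.48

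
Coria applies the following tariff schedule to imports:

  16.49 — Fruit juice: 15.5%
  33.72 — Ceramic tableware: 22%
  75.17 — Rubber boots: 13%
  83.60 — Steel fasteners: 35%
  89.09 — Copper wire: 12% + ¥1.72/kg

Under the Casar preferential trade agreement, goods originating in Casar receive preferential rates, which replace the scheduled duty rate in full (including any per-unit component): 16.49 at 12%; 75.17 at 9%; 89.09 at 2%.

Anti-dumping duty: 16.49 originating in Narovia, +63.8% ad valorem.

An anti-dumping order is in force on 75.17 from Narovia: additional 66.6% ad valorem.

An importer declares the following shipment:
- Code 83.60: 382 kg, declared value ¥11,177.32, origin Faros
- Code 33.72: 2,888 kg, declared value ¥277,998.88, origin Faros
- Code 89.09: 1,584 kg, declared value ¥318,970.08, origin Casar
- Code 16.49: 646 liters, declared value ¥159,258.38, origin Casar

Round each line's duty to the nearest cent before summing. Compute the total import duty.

¥90,562.22

Line 1 (83.60, Faros, 382 kg, ¥11,177.32):
Base rate for 83.60 is 35%.
Duty = ¥11,177.32 × 35% = ¥3,912.06.
Line 2 (33.72, Faros, 2,888 kg, ¥277,998.88):
Base rate for 33.72 is 22%.
Duty = ¥277,998.88 × 22% = ¥61,159.75.
Line 3 (89.09, Casar, 1,584 kg, ¥318,970.08):
Base rate for 89.09 is 12% + ¥1.72/kg.
Origin Casar qualifies under the Coria–Casar agreement and 89.09 is covered: preferential rate 2% applies instead.
Duty = ¥318,970.08 × 2% = ¥6,379.40.
Line 4 (16.49, Casar, 646 liters, ¥159,258.38):
Base rate for 16.49 is 15.5%.
Origin Casar qualifies under the Coria–Casar agreement and 16.49 is covered: preferential rate 12% applies instead.
The additional-duty order on 16.49 targets Narovia, not Casar; it does not apply.
Duty = ¥159,258.38 × 12% = ¥19,111.01.
Total = ¥3,912.06 + ¥61,159.75 + ¥6,379.40 + ¥19,111.01 = ¥90,562.22.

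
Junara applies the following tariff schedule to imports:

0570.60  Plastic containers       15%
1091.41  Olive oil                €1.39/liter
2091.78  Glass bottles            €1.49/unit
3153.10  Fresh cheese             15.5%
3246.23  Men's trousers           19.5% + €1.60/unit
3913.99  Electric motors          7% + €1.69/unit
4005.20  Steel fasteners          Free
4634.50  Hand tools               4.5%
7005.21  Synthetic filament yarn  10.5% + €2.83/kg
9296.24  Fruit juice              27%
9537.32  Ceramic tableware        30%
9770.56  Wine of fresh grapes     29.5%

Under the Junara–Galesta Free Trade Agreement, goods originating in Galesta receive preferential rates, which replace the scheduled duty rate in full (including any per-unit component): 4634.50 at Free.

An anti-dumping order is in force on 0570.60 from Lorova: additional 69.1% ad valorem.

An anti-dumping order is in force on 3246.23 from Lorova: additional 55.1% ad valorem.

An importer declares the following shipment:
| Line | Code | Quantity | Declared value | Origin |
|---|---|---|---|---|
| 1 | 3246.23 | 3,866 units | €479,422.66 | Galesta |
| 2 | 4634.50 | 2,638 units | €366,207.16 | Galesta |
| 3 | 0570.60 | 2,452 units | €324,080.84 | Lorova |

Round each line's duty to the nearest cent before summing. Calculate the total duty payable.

Line 1 (3246.23, Galesta, 3,866 units, €479,422.66):
Base rate for 3246.23 is 19.5% + €1.60/unit.
Origin Galesta is the FTA partner but 3246.23 is not on the preference list; base rate stands.
The additional-duty order on 3246.23 targets Lorova, not Galesta; it does not apply.
Duty = €479,422.66 × 19.5% + 3,866 × €1.60 = €99,673.02.
Line 2 (4634.50, Galesta, 2,638 units, €366,207.16):
Base rate for 4634.50 is 4.5%.
Origin Galesta qualifies under the Junara–Galesta agreement and 4634.50 is covered: preferential rate Free applies instead.
Duty = €366,207.16 × 0% = €0.00.
Line 3 (0570.60, Lorova, 2,452 units, €324,080.84):
Base rate for 0570.60 is 15%.
Additional duty on 0570.60 from Lorova: +69.1%. Applied ad valorem rate: 15% + 69.1% = 84.1%.
Duty = €324,080.84 × 84.1% = €272,551.99.
Total = €99,673.02 + €0.00 + €272,551.99 = €372,225.01.

€372,225.01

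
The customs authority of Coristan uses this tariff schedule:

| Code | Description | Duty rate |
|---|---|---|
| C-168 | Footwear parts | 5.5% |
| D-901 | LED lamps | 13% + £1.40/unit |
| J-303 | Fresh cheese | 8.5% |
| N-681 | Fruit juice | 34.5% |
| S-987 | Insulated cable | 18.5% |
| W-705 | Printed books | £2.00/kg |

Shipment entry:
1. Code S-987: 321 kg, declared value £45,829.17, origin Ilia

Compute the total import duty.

Line 1 (S-987, Ilia, 321 kg, £45,829.17):
Base rate for S-987 is 18.5%.
Duty = £45,829.17 × 18.5% = £8,478.40.

£8,478.40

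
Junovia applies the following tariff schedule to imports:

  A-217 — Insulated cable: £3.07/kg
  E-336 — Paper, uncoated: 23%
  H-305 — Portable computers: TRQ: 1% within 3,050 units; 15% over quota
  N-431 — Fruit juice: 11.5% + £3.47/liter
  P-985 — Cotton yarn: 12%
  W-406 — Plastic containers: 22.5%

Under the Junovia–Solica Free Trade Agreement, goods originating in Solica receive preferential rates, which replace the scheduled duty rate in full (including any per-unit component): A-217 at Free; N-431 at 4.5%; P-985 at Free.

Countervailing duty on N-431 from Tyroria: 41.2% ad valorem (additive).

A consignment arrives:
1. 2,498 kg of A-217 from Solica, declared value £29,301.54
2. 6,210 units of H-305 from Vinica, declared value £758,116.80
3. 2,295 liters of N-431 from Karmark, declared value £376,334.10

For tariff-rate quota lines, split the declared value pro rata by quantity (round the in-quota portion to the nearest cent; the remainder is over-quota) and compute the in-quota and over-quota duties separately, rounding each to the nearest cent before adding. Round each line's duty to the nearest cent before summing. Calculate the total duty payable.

Line 1 (A-217, Solica, 2,498 kg, £29,301.54):
Base rate for A-217 is £3.07/kg.
Origin Solica qualifies under the Junovia–Solica agreement and A-217 is covered: preferential rate Free applies instead.
Duty = £29,301.54 × 0% = £0.00.
Line 2 (H-305, Vinica, 6,210 units, £758,116.80):
Code H-305 is under a tariff-rate quota (threshold 3,050 units). In-quota: 3,050 units at 1%; over-quota: 3,160 units at 15%.
Pro-rata value split: in-quota = £758,116.80 × 3,050/6,210 = £372,344.00; over-quota = £758,116.80 − £372,344.00 = £385,772.80.
In-quota duty = £372,344.00 × 1% = £3,723.44. Over-quota duty = £385,772.80 × 15% = £57,865.92.
Line duty = £3,723.44 + £57,865.92 = £61,589.36.
Line 3 (N-431, Karmark, 2,295 liters, £376,334.10):
Base rate for N-431 is 11.5% + £3.47/liter.
N-431 has an FTA preferential rate, but origin Karmark is not Solica; base rate stands.
The additional-duty order on N-431 targets Tyroria, not Karmark; it does not apply.
Duty = £376,334.10 × 11.5% + 2,295 × £3.47 = £51,242.07.
Total = £0.00 + £61,589.36 + £51,242.07 = £112,831.43.

£112,831.43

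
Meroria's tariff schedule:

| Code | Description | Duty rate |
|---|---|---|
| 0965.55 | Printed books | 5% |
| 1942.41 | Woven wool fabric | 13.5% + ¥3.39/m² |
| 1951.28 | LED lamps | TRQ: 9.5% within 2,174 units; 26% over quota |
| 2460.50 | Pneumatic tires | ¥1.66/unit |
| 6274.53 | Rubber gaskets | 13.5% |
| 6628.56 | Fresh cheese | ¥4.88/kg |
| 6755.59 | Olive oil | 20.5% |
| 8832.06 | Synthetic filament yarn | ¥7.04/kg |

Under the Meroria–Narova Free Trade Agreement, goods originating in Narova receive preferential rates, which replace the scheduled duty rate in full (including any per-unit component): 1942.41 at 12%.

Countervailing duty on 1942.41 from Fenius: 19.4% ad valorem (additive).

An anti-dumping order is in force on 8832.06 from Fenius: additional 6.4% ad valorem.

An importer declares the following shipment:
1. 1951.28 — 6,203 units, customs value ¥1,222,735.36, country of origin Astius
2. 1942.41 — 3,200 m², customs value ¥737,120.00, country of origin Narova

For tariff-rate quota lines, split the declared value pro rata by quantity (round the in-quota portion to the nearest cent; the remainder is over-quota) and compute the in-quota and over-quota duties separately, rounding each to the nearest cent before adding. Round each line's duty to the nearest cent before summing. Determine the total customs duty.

Line 1 (1951.28, Astius, 6,203 units, ¥1,222,735.36):
Code 1951.28 is under a tariff-rate quota (threshold 2,174 units). In-quota: 2,174 units at 9.5%; over-quota: 4,029 units at 26%.
Pro-rata value split: in-quota = ¥1,222,735.36 × 2,174/6,203 = ¥428,538.88; over-quota = ¥1,222,735.36 − ¥428,538.88 = ¥794,196.48.
In-quota duty = ¥428,538.88 × 9.5% = ¥40,711.19. Over-quota duty = ¥794,196.48 × 26% = ¥206,491.08.
Line duty = ¥40,711.19 + ¥206,491.08 = ¥247,202.27.
Line 2 (1942.41, Narova, 3,200 m², ¥737,120.00):
Base rate for 1942.41 is 13.5% + ¥3.39/m².
Origin Narova qualifies under the Meroria–Narova agreement and 1942.41 is covered: preferential rate 12% applies instead.
The additional-duty order on 1942.41 targets Fenius, not Narova; it does not apply.
Duty = ¥737,120.00 × 12% = ¥88,454.40.
Total = ¥247,202.27 + ¥88,454.40 = ¥335,656.67.

¥335,656.67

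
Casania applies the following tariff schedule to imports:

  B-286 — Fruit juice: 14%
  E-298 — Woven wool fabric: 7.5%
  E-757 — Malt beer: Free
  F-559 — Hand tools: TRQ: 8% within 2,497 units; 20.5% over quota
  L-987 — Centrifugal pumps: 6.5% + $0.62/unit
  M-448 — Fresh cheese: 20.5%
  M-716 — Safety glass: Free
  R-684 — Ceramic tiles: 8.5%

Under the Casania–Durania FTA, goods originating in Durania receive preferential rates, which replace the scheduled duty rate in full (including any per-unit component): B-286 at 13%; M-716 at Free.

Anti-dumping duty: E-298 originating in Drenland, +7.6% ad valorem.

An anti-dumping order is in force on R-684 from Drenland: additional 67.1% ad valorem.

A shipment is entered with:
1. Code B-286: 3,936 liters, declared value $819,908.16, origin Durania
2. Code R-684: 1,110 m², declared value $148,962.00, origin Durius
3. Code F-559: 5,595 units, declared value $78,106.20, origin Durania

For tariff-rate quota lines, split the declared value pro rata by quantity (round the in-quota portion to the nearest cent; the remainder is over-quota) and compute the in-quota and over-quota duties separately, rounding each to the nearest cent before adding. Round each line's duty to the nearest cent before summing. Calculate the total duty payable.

$130,904.34

Line 1 (B-286, Durania, 3,936 liters, $819,908.16):
Base rate for B-286 is 14%.
Origin Durania qualifies under the Casania–Durania agreement and B-286 is covered: preferential rate 13% applies instead.
Duty = $819,908.16 × 13% = $106,588.06.
Line 2 (R-684, Durius, 1,110 m², $148,962.00):
Base rate for R-684 is 8.5%.
The additional-duty order on R-684 targets Drenland, not Durius; it does not apply.
Duty = $148,962.00 × 8.5% = $12,661.77.
Line 3 (F-559, Durania, 5,595 units, $78,106.20):
Code F-559 is under a tariff-rate quota (threshold 2,497 units). In-quota: 2,497 units at 8%; over-quota: 3,098 units at 20.5%.
Pro-rata value split: in-quota = $78,106.20 × 2,497/5,595 = $34,858.12; over-quota = $78,106.20 − $34,858.12 = $43,248.08.
In-quota duty = $34,858.12 × 8% = $2,788.65. Over-quota duty = $43,248.08 × 20.5% = $8,865.86.
Line duty = $2,788.65 + $8,865.86 = $11,654.51.
Total = $106,588.06 + $12,661.77 + $11,654.51 = $130,904.34.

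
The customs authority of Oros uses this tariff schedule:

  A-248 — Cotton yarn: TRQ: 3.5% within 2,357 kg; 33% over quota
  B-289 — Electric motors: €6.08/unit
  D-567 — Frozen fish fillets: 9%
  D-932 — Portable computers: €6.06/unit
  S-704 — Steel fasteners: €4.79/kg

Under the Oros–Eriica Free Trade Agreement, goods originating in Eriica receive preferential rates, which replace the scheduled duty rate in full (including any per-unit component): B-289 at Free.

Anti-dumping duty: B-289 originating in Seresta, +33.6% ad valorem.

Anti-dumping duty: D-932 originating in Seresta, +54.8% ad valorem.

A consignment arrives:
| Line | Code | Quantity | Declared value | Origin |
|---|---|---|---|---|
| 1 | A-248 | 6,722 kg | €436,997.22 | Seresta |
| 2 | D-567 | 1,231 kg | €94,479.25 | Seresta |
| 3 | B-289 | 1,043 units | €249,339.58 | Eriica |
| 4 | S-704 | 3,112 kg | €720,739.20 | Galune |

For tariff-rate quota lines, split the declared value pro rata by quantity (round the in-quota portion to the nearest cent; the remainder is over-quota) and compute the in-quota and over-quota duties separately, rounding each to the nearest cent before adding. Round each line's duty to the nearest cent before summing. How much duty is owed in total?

Line 1 (A-248, Seresta, 6,722 kg, €436,997.22):
Code A-248 is under a tariff-rate quota (threshold 2,357 kg). In-quota: 2,357 kg at 3.5%; over-quota: 4,365 kg at 33%.
Pro-rata value split: in-quota = €436,997.22 × 2,357/6,722 = €153,228.57; over-quota = €436,997.22 − €153,228.57 = €283,768.65.
In-quota duty = €153,228.57 × 3.5% = €5,363.00. Over-quota duty = €283,768.65 × 33% = €93,643.65.
Line duty = €5,363.00 + €93,643.65 = €99,006.65.
Line 2 (D-567, Seresta, 1,231 kg, €94,479.25):
Base rate for D-567 is 9%.
Duty = €94,479.25 × 9% = €8,503.13.
Line 3 (B-289, Eriica, 1,043 units, €249,339.58):
Base rate for B-289 is €6.08/unit.
Origin Eriica qualifies under the Oros–Eriica agreement and B-289 is covered: preferential rate Free applies instead.
The additional-duty order on B-289 targets Seresta, not Eriica; it does not apply.
Duty = €249,339.58 × 0% = €0.00.
Line 4 (S-704, Galune, 3,112 kg, €720,739.20):
Base rate for S-704 is €4.79/kg.
Duty = 3,112 × €4.79 = €14,906.48.
Total = €99,006.65 + €8,503.13 + €0.00 + €14,906.48 = €122,416.26.

€122,416.26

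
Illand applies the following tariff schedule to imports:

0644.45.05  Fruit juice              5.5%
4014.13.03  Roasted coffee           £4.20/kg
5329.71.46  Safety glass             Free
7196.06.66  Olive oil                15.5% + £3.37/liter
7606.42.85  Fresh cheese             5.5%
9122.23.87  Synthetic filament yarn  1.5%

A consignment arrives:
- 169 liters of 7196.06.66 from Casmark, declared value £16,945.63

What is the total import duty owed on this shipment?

£3,196.10

Line 1 (7196.06.66, Casmark, 169 liters, £16,945.63):
Base rate for 7196.06.66 is 15.5% + £3.37/liter.
Duty = £16,945.63 × 15.5% + 169 × £3.37 = £3,196.10.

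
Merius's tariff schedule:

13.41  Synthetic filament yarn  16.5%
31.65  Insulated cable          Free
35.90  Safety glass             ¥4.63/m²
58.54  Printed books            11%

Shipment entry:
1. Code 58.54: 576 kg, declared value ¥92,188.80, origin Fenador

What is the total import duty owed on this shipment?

¥10,140.77

Line 1 (58.54, Fenador, 576 kg, ¥92,188.80):
Base rate for 58.54 is 11%.
Duty = ¥92,188.80 × 11% = ¥10,140.77.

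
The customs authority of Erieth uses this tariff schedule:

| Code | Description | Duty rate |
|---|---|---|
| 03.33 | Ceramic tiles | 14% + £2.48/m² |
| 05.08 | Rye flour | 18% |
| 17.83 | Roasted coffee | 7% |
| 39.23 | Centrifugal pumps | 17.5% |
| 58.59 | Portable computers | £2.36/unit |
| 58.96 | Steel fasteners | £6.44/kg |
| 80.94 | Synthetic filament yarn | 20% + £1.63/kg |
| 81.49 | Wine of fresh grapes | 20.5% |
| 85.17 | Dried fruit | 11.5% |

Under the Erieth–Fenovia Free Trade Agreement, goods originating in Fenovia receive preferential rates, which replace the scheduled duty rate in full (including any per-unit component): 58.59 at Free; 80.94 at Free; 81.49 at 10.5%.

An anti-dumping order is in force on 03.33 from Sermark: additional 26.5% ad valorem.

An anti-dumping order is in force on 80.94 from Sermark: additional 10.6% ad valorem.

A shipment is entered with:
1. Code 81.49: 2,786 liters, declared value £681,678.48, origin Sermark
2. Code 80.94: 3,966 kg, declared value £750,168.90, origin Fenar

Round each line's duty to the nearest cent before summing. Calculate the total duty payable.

£296,242.45

Line 1 (81.49, Sermark, 2,786 liters, £681,678.48):
Base rate for 81.49 is 20.5%.
81.49 has an FTA preferential rate, but origin Sermark is not Fenovia; base rate stands.
Duty = £681,678.48 × 20.5% = £139,744.09.
Line 2 (80.94, Fenar, 3,966 kg, £750,168.90):
Base rate for 80.94 is 20% + £1.63/kg.
80.94 has an FTA preferential rate, but origin Fenar is not Fenovia; base rate stands.
The additional-duty order on 80.94 targets Sermark, not Fenar; it does not apply.
Duty = £750,168.90 × 20% + 3,966 × £1.63 = £156,498.36.
Total = £139,744.09 + £156,498.36 = £296,242.45.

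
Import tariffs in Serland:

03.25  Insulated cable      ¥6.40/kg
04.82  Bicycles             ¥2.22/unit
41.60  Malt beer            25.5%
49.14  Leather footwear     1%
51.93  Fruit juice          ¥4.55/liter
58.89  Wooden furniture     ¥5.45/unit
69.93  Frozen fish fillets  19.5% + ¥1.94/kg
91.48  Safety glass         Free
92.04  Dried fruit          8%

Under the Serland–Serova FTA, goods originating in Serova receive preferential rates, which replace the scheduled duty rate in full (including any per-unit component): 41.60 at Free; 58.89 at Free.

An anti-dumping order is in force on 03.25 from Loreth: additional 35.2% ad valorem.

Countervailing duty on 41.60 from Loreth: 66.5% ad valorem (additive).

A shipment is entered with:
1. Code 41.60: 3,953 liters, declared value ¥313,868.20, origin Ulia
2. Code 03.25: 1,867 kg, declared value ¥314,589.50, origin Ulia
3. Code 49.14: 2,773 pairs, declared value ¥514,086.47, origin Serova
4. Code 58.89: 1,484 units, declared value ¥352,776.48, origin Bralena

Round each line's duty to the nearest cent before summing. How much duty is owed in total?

¥105,213.85

Line 1 (41.60, Ulia, 3,953 liters, ¥313,868.20):
Base rate for 41.60 is 25.5%.
41.60 has an FTA preferential rate, but origin Ulia is not Serova; base rate stands.
The additional-duty order on 41.60 targets Loreth, not Ulia; it does not apply.
Duty = ¥313,868.20 × 25.5% = ¥80,036.39.
Line 2 (03.25, Ulia, 1,867 kg, ¥314,589.50):
Base rate for 03.25 is ¥6.40/kg.
The additional-duty order on 03.25 targets Loreth, not Ulia; it does not apply.
Duty = 1,867 × ¥6.40 = ¥11,948.80.
Line 3 (49.14, Serova, 2,773 pairs, ¥514,086.47):
Base rate for 49.14 is 1%.
Origin Serova is the FTA partner but 49.14 is not on the preference list; base rate stands.
Duty = ¥514,086.47 × 1% = ¥5,140.86.
Line 4 (58.89, Bralena, 1,484 units, ¥352,776.48):
Base rate for 58.89 is ¥5.45/unit.
58.89 has an FTA preferential rate, but origin Bralena is not Serova; base rate stands.
Duty = 1,484 × ¥5.45 = ¥8,087.80.
Total = ¥80,036.39 + ¥11,948.80 + ¥5,140.86 + ¥8,087.80 = ¥105,213.85.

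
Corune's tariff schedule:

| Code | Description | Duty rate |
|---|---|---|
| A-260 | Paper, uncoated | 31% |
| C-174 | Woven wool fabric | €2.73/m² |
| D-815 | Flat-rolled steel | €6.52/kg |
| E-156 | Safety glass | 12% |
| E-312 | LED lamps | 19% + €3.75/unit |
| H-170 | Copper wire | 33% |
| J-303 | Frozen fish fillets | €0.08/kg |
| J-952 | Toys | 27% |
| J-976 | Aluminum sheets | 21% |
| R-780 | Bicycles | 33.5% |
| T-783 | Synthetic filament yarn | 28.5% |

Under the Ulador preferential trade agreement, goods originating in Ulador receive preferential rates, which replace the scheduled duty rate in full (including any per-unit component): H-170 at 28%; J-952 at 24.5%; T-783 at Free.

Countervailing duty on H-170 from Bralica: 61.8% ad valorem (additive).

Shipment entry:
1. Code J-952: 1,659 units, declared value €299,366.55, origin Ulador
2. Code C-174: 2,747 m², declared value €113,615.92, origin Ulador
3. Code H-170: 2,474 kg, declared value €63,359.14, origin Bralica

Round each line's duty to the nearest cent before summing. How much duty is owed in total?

€140,908.57

Line 1 (J-952, Ulador, 1,659 units, €299,366.55):
Base rate for J-952 is 27%.
Origin Ulador qualifies under the Corune–Ulador agreement and J-952 is covered: preferential rate 24.5% applies instead.
Duty = €299,366.55 × 24.5% = €73,344.80.
Line 2 (C-174, Ulador, 2,747 m², €113,615.92):
Base rate for C-174 is €2.73/m².
Origin Ulador is the FTA partner but C-174 is not on the preference list; base rate stands.
Duty = 2,747 × €2.73 = €7,499.31.
Line 3 (H-170, Bralica, 2,474 kg, €63,359.14):
Base rate for H-170 is 33%.
H-170 has an FTA preferential rate, but origin Bralica is not Ulador; base rate stands.
Additional duty on H-170 from Bralica: +61.8%. Applied ad valorem rate: 33% + 61.8% = 94.8%.
Duty = €63,359.14 × 94.8% = €60,064.46.
Total = €73,344.80 + €7,499.31 + €60,064.46 = €140,908.57.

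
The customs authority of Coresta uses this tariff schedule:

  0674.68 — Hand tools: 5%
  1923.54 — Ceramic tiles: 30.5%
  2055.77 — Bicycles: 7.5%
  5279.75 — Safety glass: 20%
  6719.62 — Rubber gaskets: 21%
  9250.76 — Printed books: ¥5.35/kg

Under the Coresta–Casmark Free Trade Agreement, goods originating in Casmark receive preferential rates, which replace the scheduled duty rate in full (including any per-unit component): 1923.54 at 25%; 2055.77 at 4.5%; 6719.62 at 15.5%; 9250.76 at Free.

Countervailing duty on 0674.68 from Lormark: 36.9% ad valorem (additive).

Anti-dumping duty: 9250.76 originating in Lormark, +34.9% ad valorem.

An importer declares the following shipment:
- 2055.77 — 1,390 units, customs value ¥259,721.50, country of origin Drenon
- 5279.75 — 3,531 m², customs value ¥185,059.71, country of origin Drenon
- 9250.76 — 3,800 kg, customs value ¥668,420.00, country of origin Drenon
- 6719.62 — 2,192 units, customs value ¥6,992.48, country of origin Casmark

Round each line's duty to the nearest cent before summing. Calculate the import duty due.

¥77,904.88

Line 1 (2055.77, Drenon, 1,390 units, ¥259,721.50):
Base rate for 2055.77 is 7.5%.
2055.77 has an FTA preferential rate, but origin Drenon is not Casmark; base rate stands.
Duty = ¥259,721.50 × 7.5% = ¥19,479.11.
Line 2 (5279.75, Drenon, 3,531 m², ¥185,059.71):
Base rate for 5279.75 is 20%.
Duty = ¥185,059.71 × 20% = ¥37,011.94.
Line 3 (9250.76, Drenon, 3,800 kg, ¥668,420.00):
Base rate for 9250.76 is ¥5.35/kg.
9250.76 has an FTA preferential rate, but origin Drenon is not Casmark; base rate stands.
The additional-duty order on 9250.76 targets Lormark, not Drenon; it does not apply.
Duty = 3,800 × ¥5.35 = ¥20,330.00.
Line 4 (6719.62, Casmark, 2,192 units, ¥6,992.48):
Base rate for 6719.62 is 21%.
Origin Casmark qualifies under the Coresta–Casmark agreement and 6719.62 is covered: preferential rate 15.5% applies instead.
Duty = ¥6,992.48 × 15.5% = ¥1,083.83.
Total = ¥19,479.11 + ¥37,011.94 + ¥20,330.00 + ¥1,083.83 = ¥77,904.88.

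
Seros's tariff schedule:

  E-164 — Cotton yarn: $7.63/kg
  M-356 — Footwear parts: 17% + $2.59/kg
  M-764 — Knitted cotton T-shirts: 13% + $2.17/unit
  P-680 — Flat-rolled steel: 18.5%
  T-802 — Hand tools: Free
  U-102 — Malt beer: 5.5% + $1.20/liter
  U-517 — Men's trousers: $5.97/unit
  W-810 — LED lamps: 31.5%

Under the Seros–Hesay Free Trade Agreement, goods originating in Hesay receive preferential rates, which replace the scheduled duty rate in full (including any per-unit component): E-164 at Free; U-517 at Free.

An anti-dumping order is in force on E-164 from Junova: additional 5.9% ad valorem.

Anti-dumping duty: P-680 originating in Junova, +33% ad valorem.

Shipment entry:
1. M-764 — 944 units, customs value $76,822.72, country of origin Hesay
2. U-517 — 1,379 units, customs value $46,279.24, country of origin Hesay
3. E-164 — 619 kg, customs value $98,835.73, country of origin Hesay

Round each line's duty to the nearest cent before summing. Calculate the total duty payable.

$12,035.43

Line 1 (M-764, Hesay, 944 units, $76,822.72):
Base rate for M-764 is 13% + $2.17/unit.
Origin Hesay is the FTA partner but M-764 is not on the preference list; base rate stands.
Duty = $76,822.72 × 13% + 944 × $2.17 = $12,035.43.
Line 2 (U-517, Hesay, 1,379 units, $46,279.24):
Base rate for U-517 is $5.97/unit.
Origin Hesay qualifies under the Seros–Hesay agreement and U-517 is covered: preferential rate Free applies instead.
Duty = $46,279.24 × 0% = $0.00.
Line 3 (E-164, Hesay, 619 kg, $98,835.73):
Base rate for E-164 is $7.63/kg.
Origin Hesay qualifies under the Seros–Hesay agreement and E-164 is covered: preferential rate Free applies instead.
The additional-duty order on E-164 targets Junova, not Hesay; it does not apply.
Duty = $98,835.73 × 0% = $0.00.
Total = $12,035.43 + $0.00 + $0.00 = $12,035.43.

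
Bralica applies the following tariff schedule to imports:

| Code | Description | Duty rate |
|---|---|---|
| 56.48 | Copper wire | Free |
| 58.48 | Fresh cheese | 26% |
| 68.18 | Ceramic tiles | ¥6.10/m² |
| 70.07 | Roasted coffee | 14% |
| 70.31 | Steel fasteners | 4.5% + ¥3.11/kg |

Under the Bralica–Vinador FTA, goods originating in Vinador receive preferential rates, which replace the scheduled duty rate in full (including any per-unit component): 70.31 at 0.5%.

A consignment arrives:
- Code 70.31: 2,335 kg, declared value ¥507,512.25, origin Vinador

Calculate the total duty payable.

¥2,537.56

Line 1 (70.31, Vinador, 2,335 kg, ¥507,512.25):
Base rate for 70.31 is 4.5% + ¥3.11/kg.
Origin Vinador qualifies under the Bralica–Vinador agreement and 70.31 is covered: preferential rate 0.5% applies instead.
Duty = ¥507,512.25 × 0.5% = ¥2,537.56.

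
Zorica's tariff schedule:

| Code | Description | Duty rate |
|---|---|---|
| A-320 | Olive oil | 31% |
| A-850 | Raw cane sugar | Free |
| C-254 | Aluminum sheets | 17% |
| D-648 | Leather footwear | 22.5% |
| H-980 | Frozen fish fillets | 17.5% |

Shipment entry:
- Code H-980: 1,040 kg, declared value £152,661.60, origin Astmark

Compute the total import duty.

£26,715.78

Line 1 (H-980, Astmark, 1,040 kg, £152,661.60):
Base rate for H-980 is 17.5%.
Duty = £152,661.60 × 17.5% = £26,715.78.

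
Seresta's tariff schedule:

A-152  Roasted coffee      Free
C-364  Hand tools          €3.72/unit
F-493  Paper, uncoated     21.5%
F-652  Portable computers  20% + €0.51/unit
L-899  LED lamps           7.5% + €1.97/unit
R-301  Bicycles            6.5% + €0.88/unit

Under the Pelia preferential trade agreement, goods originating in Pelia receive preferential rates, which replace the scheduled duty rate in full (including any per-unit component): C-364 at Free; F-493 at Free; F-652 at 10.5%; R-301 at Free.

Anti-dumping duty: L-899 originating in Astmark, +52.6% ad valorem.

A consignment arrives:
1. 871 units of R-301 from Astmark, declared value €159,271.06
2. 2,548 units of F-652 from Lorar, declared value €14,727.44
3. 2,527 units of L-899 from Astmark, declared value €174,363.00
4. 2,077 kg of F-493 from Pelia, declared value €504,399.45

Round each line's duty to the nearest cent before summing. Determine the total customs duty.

€125,134.42

Line 1 (R-301, Astmark, 871 units, €159,271.06):
Base rate for R-301 is 6.5% + €0.88/unit.
R-301 has an FTA preferential rate, but origin Astmark is not Pelia; base rate stands.
Duty = €159,271.06 × 6.5% + 871 × €0.88 = €11,119.10.
Line 2 (F-652, Lorar, 2,548 units, €14,727.44):
Base rate for F-652 is 20% + €0.51/unit.
F-652 has an FTA preferential rate, but origin Lorar is not Pelia; base rate stands.
Duty = €14,727.44 × 20% + 2,548 × €0.51 = €4,244.97.
Line 3 (L-899, Astmark, 2,527 units, €174,363.00):
Base rate for L-899 is 7.5% + €1.97/unit.
Additional duty on L-899 from Astmark: +52.6%. Applied ad valorem rate: 7.5% + 52.6% = 60.1%.
Duty = €174,363.00 × 60.1% + 2,527 × €1.97 = €109,770.35.
Line 4 (F-493, Pelia, 2,077 kg, €504,399.45):
Base rate for F-493 is 21.5%.
Origin Pelia qualifies under the Seresta–Pelia agreement and F-493 is covered: preferential rate Free applies instead.
Duty = €504,399.45 × 0% = €0.00.
Total = €11,119.10 + €4,244.97 + €109,770.35 + €0.00 = €125,134.42.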